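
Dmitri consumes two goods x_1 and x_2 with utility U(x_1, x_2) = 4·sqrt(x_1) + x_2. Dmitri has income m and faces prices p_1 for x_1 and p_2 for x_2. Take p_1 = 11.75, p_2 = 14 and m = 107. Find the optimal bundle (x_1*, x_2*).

MU_x_1 = 2/√x_1, MU_x_2 = 1. Tangency: 2/√x_1 = p_1/p_2.
Thus x_1* = (2·p_2/p_1)² — independent of m — with the rest of income spent on x_2.
Plugging in: x_1* = (2·14/11.75)² = 5.6786, x_2* = 2.8769.

x_1* = 5.6786, x_2* = 2.8769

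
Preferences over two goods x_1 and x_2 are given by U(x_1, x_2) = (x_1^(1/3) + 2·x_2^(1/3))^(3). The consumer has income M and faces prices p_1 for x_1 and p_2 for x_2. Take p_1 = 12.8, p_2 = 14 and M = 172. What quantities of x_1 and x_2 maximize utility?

x_1* = 3.6274, x_2* = 8.9693

From the CES first-order condition, (1/2)·(x_2/x_1)^(2/3) = p_1/p_2.
Solve for the ratio: x_2/x_1 = [2·p_1/p_2]^(1.5).
With the ratio pinned down, the budget gives x_1* = M/(p_1 + p_2·(x_2/x_1)) and x_2* = (x_2/x_1)·x_1*.
Numerically x_2/x_1 = 2.47268, so x_1* = 172/(12.8 + 14·2.47268) = 3.6274 and x_2* = 2.47268·3.6274 = 8.9693.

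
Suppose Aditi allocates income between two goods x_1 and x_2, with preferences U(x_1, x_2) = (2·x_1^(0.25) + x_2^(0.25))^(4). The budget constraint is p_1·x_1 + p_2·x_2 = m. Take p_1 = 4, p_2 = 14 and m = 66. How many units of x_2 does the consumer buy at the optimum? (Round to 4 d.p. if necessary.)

x_2* = 0.9769

MRS = MU_x_1/MU_x_2 = 2·(x_2/x_1)^(0.75). Set equal to p_1/p_2.
Solve for the ratio: x_2/x_1 = [(1/2)·p_1/p_2]^(4/3).
With the ratio pinned down, the budget gives x_1* = m/(p_1 + p_2·(x_2/x_1)) and x_2* = (x_2/x_1)·x_1*.
Numerically x_2/x_1 = 0.07468, so x_1* = 66/(4 + 14·0.07468) = 13.0809 and x_2* = 0.07468·13.0809 = 0.9769.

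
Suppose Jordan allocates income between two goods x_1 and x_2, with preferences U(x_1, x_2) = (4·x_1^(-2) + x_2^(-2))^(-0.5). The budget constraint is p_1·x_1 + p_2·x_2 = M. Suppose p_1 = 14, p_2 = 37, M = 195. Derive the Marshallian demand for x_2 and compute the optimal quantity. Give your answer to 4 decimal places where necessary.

x_2* = 2.8792

MRS = MU_x_1/MU_x_2 = 4·(x_2/x_1)^(3). Set equal to p_1/p_2.
Hence x_2/x_1 = ((1/4)·p_1/p_2)^(1/(3)), i.e. raised to the 1/3 power.
Substitute x_2 = (x_2/x_1)·x_1 into the budget: x_1* = M/(p_1 + p_2·(x_2/x_1)).
Numerically x_2/x_1 = 0.45564, so x_1* = 195/(14 + 37·0.45564) = 6.3191 and x_2* = 0.45564·6.3191 = 2.8792.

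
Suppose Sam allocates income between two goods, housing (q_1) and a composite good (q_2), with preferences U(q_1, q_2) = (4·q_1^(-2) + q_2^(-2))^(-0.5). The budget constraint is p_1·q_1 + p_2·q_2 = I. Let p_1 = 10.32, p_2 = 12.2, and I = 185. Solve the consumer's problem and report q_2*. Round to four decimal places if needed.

q_2* = 6.2666

MRS = MU_q_1/MU_q_2 = 4·(q_2/q_1)^(3). Set equal to p_1/p_2.
Hence q_2/q_1 = ((1/4)·p_1/p_2)^(1/(3)), i.e. raised to the 1/3 power.
Substitute q_2 = (q_2/q_1)·q_1 into the budget: q_1* = I/(p_1 + p_2·(q_2/q_1)).
Numerically q_2/q_1 = 0.595781, so q_1* = 185/(10.32 + 12.2·0.595781) = 10.5182 and q_2* = 0.595781·10.5182 = 6.2666.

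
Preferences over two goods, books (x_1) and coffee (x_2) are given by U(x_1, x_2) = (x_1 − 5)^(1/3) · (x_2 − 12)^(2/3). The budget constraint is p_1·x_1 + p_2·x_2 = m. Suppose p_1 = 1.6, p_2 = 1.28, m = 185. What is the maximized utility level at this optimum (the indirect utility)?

V = 62.0299

Let x_1' = x_1−5, x_2' = x_2−12. MRS = (1/2)·x_2'/x_1' = p_1/p_2.
Substituting into the budget: x_1* = 5 + 1/3·(m − 5·p_1 − 12·p_2)/p_1, and x_2* = 12 + 2/3·(…)/p_2.
Discretionary income = 185 − 5·1.6 − 12·1.28 = 161.64; x_1* = 5 + 1/3·161.64/1.6 = 38.675; x_2* = 12 + 2/3·161.64/1.28 = 96.1875.
Utility at the optimum: U(38.675, 96.1875) = 62.0299.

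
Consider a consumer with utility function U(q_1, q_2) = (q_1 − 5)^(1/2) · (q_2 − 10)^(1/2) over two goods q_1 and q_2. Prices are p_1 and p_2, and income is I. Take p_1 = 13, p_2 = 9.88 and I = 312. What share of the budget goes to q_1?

Let q_1' = q_1−5, q_2' = q_2−10. MRS = q_2'/q_1' = p_1/p_2.
After buying the subsistence bundle (5, 10), a share 0.5 of the remaining income goes to q_1: q_1* = 5 + 0.5·(I − 5p_1 − 10p_2)/p_1.
Discretionary income = 312 − 5·13 − 10·9.88 = 148.2; q_1* = 5 + 0.5·148.2/13 = 10.7; q_2* = 10 + 0.5·148.2/9.88 = 17.5.
Expenditure on q_1: 13·10.7 = 139.1; share = 0.4458.

share on q_1 = 0.4458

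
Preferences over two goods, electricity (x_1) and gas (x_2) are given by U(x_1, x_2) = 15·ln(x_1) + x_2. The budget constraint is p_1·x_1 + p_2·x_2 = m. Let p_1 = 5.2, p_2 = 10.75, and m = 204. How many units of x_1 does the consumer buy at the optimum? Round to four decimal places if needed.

So x_1*(p_1,p_2) = 15·p_2/p_1, independent of income; and x_2* = (m − 15·p_2)/p_2.
At the given prices: x_1* = 15·10.75/5.2 = 31.0096.

x_1* = 31.0096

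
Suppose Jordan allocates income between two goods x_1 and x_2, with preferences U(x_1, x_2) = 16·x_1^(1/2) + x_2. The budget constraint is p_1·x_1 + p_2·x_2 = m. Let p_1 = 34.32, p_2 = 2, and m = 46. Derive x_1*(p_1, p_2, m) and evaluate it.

x_1* = 0.2173

MU_x_1 = 8/√x_1, MU_x_2 = 1. Tangency: 8/√x_1 = p_1/p_2.
Solve: √x_1 = 8·p_2/p_1, so x_1*(p_1,p_2) = (8·p_2/p_1)², and x_2* = (m − p_1·x_1*)/p_2.
Plugging in: x_1* = (8·2/34.32)² = 0.2173.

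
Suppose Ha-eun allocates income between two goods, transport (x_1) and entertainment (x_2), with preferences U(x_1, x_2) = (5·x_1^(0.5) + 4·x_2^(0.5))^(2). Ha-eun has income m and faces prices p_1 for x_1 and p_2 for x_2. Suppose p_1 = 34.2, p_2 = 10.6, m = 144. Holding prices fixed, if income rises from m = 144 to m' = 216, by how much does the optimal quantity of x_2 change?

With the ratio pinned down, the budget gives x_1* = m/(p_1 + p_2·(x_2/x_1)) and x_2* = (x_2/x_1)·x_1*.
Numerically x_2/x_1 = 6.662243, so x_1* = 144/(34.2 + 10.6·6.662243) = 1.3738 and x_2* = 6.662243·1.3738 = 9.1525.
At m' = 216: x_2* = 13.7287. Change: 13.7287 − 9.1525 = 4.5762.

Δx_2* = 4.5762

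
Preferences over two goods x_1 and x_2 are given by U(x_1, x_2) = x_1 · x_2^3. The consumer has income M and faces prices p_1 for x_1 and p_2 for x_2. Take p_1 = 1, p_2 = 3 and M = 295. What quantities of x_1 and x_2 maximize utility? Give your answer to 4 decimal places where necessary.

Tangency: MRS = (1/3)·x_2/x_1 = p_1/p_2.
So p_2·x_2 = 3·p_1·x_1; combined with the budget, a share 0.25 of income goes to x_1.
Demand: x_1*(p_1,p_2,M) = 0.25·M/p_1 and x_2* = 0.75·M/p_2.
At p_1=1, p_2=3, M=295: x_1* = 0.25·295/1 = 73.75, x_2* = 73.75.

x_1* = 73.75, x_2* = 73.75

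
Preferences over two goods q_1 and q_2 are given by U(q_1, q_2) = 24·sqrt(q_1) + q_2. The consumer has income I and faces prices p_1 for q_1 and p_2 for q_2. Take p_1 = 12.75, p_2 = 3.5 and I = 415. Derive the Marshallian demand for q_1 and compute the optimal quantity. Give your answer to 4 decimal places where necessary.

Utility is quasi-linear in q_2; the FOC for q_1 is 12/√q_1 = p_1/p_2.
Thus q_1* = (12·p_2/p_1)² — independent of I — with the rest of income spent on q_2.
Plugging in: q_1* = (12·3.5/12.75)² = 10.8512.

q_1* = 10.8512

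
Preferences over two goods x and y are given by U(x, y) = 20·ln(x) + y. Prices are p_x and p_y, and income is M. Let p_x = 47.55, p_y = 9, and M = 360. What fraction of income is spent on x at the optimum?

share on x = 0.5

Set MRS = p_x/p_y: (20/x)/1 = p_x/p_y.
So x*(p_x,p_y) = 20·p_y/p_x, independent of income; and y* = (M − 20·p_y)/p_y.
At the given prices: x* = 20·9/47.55 = 3.7855, and y* = 20.
Expenditure on x: 47.55·3.7855 = 180; share = 0.5.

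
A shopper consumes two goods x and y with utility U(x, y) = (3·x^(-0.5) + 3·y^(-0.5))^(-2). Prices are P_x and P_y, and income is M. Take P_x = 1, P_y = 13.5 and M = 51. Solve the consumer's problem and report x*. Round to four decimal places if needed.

x* = 15.0838

MRS = MU_x/MU_y = (y/x)^(1.5). Set equal to P_x/P_y.
Hence y/x = (P_x/P_y)^(1/(1.5)), i.e. raised to the 2/3 power.
With the ratio pinned down, the budget gives x* = M/(P_x + P_y·(y/x)) and y* = (y/x)·x*.
Numerically y/x = 0.176378, so x* = 51/(1 + 13.5·0.176378) = 15.0838.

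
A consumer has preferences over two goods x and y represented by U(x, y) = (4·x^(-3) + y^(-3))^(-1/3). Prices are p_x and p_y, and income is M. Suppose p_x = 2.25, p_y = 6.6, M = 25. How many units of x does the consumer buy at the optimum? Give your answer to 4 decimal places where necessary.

x* = 4.2984

MRS = MU_x/MU_y = 4·(y/x)^(4). Set equal to p_x/p_y.
Solve for the ratio: y/x = [(1/4)·p_x/p_y]^(0.25).
Substitute y = (y/x)·x into the budget: x* = M/(p_x + p_y·(y/x)).
Numerically y/x = 0.540312, so x* = 25/(2.25 + 6.6·0.540312) = 4.2984.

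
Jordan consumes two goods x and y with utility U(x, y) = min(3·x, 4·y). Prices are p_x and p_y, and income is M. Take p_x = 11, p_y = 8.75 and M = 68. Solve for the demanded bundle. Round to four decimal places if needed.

x* = 3.8719, y* = 2.9039

Leontief preferences: the optimum is at the kink where x/4 = y/3, i.e. y = (3/4)·x.
Budget: p_x·x + p_y·(3/4)·x = M, so (4·p_x + 3·p_y)·x = 4·M.
Demand: x*(p_x,p_y,M) = 4·M/(4·p_x + 3·p_y), y* = 3·M/(4·p_x + 3·p_y).
Here 4·11 + 3·8.75 = 70.25, giving x* = 3.8719 and y* = 2.9039.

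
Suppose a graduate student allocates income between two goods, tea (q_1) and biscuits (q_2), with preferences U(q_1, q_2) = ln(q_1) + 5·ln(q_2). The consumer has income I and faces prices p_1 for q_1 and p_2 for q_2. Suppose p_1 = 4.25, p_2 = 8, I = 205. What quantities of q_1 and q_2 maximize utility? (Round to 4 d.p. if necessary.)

The MRS is (1/5)·q_2/q_1. Set MRS = p_1/p_2.
So p_2·q_2 = 5·p_1·q_1; combined with the budget, a share 1/6 of income goes to q_1.
Demand: q_1*(p_1,p_2,I) = 1/6·I/p_1 and q_2* = 5/6·I/p_2.
At p_1=4.25, p_2=8, I=205: q_1* = 1/6·205/4.25 = 8.0392, q_2* = 21.3542.

q_1* = 8.0392, q_2* = 21.3542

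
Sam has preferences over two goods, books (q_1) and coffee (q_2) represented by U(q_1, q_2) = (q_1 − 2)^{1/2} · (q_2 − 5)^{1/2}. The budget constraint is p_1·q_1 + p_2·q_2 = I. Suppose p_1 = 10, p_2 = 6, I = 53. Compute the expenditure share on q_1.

Let q_1' = q_1−2, q_2' = q_2−5. MRS = q_2'/q_1' = p_1/p_2.
After buying the subsistence bundle (2, 5), a share 0.5 of the remaining income goes to q_1: q_1* = 2 + 0.5·(I − 2p_1 − 5p_2)/p_1.
Discretionary income = 53 − 2·10 − 5·6 = 3; q_1* = 2 + 0.5·3/10 = 2.15; q_2* = 5 + 0.5·3/6 = 5.25.
Expenditure on q_1: 10·2.15 = 21.5; share = 0.4057.

share on q_1 = 0.4057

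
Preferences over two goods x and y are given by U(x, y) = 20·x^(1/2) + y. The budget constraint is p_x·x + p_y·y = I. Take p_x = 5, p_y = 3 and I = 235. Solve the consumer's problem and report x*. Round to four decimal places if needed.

x* = 36

Utility is quasi-linear in y; the FOC for x is 10/√x = p_x/p_y.
Solve: √x = 10·p_y/p_x, so x*(p_x,p_y) = (10·p_y/p_x)², and y* = (I − p_x·x*)/p_y.
Plugging in: x* = (10·3/5)² = 36.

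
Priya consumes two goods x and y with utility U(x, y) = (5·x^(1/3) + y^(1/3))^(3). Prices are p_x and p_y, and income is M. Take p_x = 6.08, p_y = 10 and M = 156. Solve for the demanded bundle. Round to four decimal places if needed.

x* = 23.9851, y* = 1.017

MU_x ∝ 5·x^(-2/3), MU_y ∝ y^(-2/3), so MRS = 5·(y/x)^(2/3) = p_x/p_y.
Hence y/x = ((1/5)·p_x/p_y)^(1/(2/3)), i.e. raised to the 1.5 power.
With the ratio pinned down, the budget gives x* = M/(p_x + p_y·(y/x)) and y* = (y/x)·x*.
Numerically y/x = 0.042403, so x* = 156/(6.08 + 10·0.042403) = 23.9851 and y* = 0.042403·23.9851 = 1.017.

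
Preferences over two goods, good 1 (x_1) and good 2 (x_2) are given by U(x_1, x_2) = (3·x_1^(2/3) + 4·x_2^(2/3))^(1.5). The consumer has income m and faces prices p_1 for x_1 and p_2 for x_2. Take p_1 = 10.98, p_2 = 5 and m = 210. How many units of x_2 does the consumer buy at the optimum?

x_2* = 38.6213

MU_x_1 ∝ 3·x_1^(-1/3), MU_x_2 ∝ 4·x_2^(-1/3), so MRS = (3/4)·(x_2/x_1)^(1/3) = p_1/p_2.
Hence x_2/x_1 = ((4/3)·p_1/p_2)^(1/(1/3)), i.e. raised to the 3 power.
Substitute x_2 = (x_2/x_1)·x_1 into the budget: x_1* = m/(p_1 + p_2·(x_2/x_1)).
Numerically x_2/x_1 = 25.102283, so x_1* = 210/(10.98 + 5·25.102283) = 1.5386 and x_2* = 25.102283·1.5386 = 38.6213.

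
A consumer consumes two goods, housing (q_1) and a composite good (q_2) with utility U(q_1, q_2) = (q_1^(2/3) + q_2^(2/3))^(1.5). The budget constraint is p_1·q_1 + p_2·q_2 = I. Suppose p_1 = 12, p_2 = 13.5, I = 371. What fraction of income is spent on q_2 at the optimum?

share on q_2 = 0.4414

MRS = MU_q_1/MU_q_2 = (q_2/q_1)^(1/3). Set equal to p_1/p_2.
Hence q_2/q_1 = (p_1/p_2)^(1/(1/3)), i.e. raised to the 3 power.
Substitute q_2 = (q_2/q_1)·q_1 into the budget: q_1* = I/(p_1 + p_2·(q_2/q_1)).
Numerically q_2/q_1 = 0.702332, so q_1* = 371/(12 + 13.5·0.702332) = 17.2707 and q_2* = 0.702332·17.2707 = 12.1298.
Expenditure on q_2: 13.5·12.1298 = 163.7517; share = 0.4414.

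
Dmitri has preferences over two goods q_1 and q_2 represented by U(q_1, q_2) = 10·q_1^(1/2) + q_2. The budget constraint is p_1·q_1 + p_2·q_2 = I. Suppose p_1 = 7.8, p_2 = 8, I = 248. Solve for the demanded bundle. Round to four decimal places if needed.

q_1* = 26.2985, q_2* = 5.359

Set MRS = p_1/p_2: 5·q_1^(−1/2) = p_1/p_2.
Thus q_1* = (5·p_2/p_1)² — independent of I — with the rest of income spent on q_2.
Plugging in: q_1* = (5·8/7.8)² = 26.2985, q_2* = 5.359.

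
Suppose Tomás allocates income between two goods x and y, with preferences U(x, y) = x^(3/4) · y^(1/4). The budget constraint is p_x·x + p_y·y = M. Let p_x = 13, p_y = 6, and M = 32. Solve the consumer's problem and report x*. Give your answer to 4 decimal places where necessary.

x* = 1.8462

Tangency: MRS = 3·y/x = p_x/p_y.
Rearranging, p_y·y = (1/3)·p_x·x. Substituting into the budget gives p_x·x·(1 + (1/3)) = M.
Demand: x*(p_x,p_y,M) = 0.75·M/p_x and y* = 0.25·M/p_y.
At p_x=13, p_y=6, M=32: x* = 0.75·32/13 = 1.8462.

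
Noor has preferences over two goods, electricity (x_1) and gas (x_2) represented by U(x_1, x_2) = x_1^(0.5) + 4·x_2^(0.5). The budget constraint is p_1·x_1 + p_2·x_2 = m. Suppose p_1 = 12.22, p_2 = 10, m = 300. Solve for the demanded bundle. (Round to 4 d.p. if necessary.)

x_1* = 1.1945, x_2* = 28.5403

Numerically x_2/x_1 = 23.892544, so x_1* = 300/(12.22 + 10·23.892544) = 1.1945 and x_2* = 23.892544·1.1945 = 28.5403.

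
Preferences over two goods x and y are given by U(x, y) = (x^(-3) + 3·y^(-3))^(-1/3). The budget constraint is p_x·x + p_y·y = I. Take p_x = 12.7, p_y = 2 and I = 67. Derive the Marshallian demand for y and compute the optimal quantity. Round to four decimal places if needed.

y* = 8.2931

Numerically y/x = 2.08917, so x* = 67/(12.7 + 2·2.08917) = 3.9696 and y* = 2.08917·3.9696 = 8.2931.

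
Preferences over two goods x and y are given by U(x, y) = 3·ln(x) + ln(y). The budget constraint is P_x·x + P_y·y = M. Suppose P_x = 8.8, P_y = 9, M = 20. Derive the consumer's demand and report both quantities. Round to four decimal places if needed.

x* = 1.7045, y* = 0.5556

MU_x/MU_y = (3·y)/(x); tangency sets this equal to P_x/P_y.
Rearranging, P_y·y = (1/3)·P_x·x. Substituting into the budget gives P_x·x·(1 + (1/3)) = M.
Demand: x*(P_x,P_y,M) = 0.75·M/P_x and y* = 0.25·M/P_y.
At P_x=8.8, P_y=9, M=20: x* = 0.75·20/8.8 = 1.7045, y* = 0.5556.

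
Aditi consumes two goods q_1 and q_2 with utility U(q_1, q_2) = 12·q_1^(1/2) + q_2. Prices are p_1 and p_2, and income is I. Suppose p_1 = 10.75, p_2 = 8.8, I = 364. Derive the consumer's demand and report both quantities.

Set MRS = p_1/p_2: 6·q_1^(−1/2) = p_1/p_2.
Thus q_1* = (6·p_2/p_1)² — independent of I — with the rest of income spent on q_2.
Plugging in: q_1* = (6·8.8/10.75)² = 24.1241, q_2* = 11.8939.

q_1* = 24.1241, q_2* = 11.8939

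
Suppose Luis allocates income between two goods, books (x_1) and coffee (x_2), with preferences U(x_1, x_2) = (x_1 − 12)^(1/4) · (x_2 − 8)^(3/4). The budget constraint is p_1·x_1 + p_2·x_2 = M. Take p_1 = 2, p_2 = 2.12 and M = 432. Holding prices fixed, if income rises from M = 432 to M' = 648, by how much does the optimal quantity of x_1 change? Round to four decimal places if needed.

MRS = (1/3)·(x_2−8)/(x_1−12). Tangency with p_1/p_2 gives x_2−8 = 3·(p_1/p_2)·(x_1−12).
Substituting into the budget: x_1* = 12 + 0.25·(M − 12·p_1 − 8·p_2)/p_1, and x_2* = 8 + 0.75·(…)/p_2.
Discretionary income = 432 − 12·2 − 8·2.12 = 391.04; x_1* = 12 + 0.25·391.04/2 = 60.88.
At M' = 648: x_1* = 87.88. Change: 87.88 − 60.88 = 27.

Δx_1* = 27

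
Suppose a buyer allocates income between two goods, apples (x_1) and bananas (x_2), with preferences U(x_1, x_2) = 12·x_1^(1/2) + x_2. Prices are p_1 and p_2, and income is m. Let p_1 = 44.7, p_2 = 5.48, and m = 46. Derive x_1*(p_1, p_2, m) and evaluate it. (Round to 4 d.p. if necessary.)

Utility is quasi-linear in x_2; the FOC for x_1 is 6/√x_1 = p_1/p_2.
Thus x_1* = (6·p_2/p_1)² — independent of m — with the rest of income spent on x_2.
Plugging in: x_1* = (6·5.48/44.7)² = 0.5411.

x_1* = 0.5411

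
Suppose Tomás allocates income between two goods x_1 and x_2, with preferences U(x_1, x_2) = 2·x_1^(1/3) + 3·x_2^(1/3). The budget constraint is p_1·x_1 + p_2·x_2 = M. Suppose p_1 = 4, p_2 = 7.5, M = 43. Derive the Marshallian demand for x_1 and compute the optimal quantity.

x_1* = 4.5908

MRS = MU_x_1/MU_x_2 = (2/3)·(x_2/x_1)^(2/3). Set equal to p_1/p_2.
Hence x_2/x_1 = ((3/2)·p_1/p_2)^(1/(2/3)), i.e. raised to the 1.5 power.
With the ratio pinned down, the budget gives x_1* = M/(p_1 + p_2·(x_2/x_1)) and x_2* = (x_2/x_1)·x_1*.
Numerically x_2/x_1 = 0.715542, so x_1* = 43/(4 + 7.5·0.715542) = 4.5908.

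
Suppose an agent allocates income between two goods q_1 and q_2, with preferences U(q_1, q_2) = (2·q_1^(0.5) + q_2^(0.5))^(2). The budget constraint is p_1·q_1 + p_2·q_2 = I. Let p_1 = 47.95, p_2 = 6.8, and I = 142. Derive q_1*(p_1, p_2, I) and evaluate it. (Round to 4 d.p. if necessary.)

MU_q_1 ∝ 2·q_1^(-0.5), MU_q_2 ∝ q_2^(-0.5), so MRS = 2·(q_2/q_1)^(0.5) = p_1/p_2.
Solve for the ratio: q_2/q_1 = [(1/2)·p_1/p_2]^(2).
With the ratio pinned down, the budget gives q_1* = I/(p_1 + p_2·(q_2/q_1)) and q_2* = (q_2/q_1)·q_1*.
Numerically q_2/q_1 = 12.430809, so q_1* = 142/(47.95 + 6.8·12.430809) = 1.0719.

q_1* = 1.0719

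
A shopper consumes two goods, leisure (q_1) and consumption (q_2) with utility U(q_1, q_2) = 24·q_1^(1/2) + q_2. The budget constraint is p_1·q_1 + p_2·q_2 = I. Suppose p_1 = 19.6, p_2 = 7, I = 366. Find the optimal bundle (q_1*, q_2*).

q_1* = 18.3673, q_2* = 0.8571

Utility is quasi-linear in q_2; the FOC for q_1 is 12/√q_1 = p_1/p_2.
Thus q_1* = (12·p_2/p_1)² — independent of I — with the rest of income spent on q_2.
Plugging in: q_1* = (12·7/19.6)² = 18.3673, q_2* = 0.8571.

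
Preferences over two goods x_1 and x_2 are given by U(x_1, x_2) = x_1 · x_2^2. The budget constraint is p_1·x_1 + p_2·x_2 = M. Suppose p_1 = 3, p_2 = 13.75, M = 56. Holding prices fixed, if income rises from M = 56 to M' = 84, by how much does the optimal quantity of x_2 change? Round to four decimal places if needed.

The MRS is (1/2)·x_2/x_1. Set MRS = p_1/p_2.
Rearranging, p_2·x_2 = 2·p_1·x_1. Substituting into the budget gives p_1·x_1·(1 + 2) = M.
Demand: x_1*(p_1,p_2,M) = 1/3·M/p_1 and x_2* = 2/3·M/p_2.
At p_1=3, p_2=13.75, M=56: x_2* = 2/3·56/13.75 = 2.7152.
At M' = 84: x_2* = 4.0727. Change: 4.0727 − 2.7152 = 1.3576.

Δx_2* = 1.3576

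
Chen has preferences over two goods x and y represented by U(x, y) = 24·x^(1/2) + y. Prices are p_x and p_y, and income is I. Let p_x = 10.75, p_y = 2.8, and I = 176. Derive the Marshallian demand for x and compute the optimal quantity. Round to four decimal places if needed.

x* = 9.7693

Set MRS = p_x/p_y: 12·x^(−1/2) = p_x/p_y.
Solve: √x = 12·p_y/p_x, so x*(p_x,p_y) = (12·p_y/p_x)², and y* = (I − p_x·x*)/p_y.
Plugging in: x* = (12·2.8/10.75)² = 9.7693.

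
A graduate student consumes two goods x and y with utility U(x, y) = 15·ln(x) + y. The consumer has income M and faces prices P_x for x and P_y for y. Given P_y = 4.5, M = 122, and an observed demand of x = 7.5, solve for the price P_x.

P_x = 9

MU_x = 15/x, MU_y = 1. Tangency: 15/x = P_x/P_y.
So x*(P_x,P_y) = 15·P_y/P_x, independent of income; and y* = (M − 15·P_y)/P_y.
Set x* = 7.5 in the demand function and solve for P_x: P_x = 9.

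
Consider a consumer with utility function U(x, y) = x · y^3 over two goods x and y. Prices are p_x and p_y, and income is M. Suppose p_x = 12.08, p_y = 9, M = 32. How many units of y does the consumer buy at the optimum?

y* = 2.6667

Demand: x*(p_x,p_y,M) = 0.25·M/p_x and y* = 0.75·M/p_y.
At p_x=12.08, p_y=9, M=32: y* = 0.75·32/9 = 2.6667.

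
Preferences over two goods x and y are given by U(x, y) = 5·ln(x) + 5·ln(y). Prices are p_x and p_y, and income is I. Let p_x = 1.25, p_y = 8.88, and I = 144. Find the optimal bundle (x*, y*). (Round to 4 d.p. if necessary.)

The MRS is y/x. Set MRS = p_x/p_y.
So 5·p_y·y = 5·p_x·x; combined with the budget, a share 0.5 of income goes to x.
Demand: x*(p_x,p_y,I) = 0.5·I/p_x and y* = 0.5·I/p_y.
At p_x=1.25, p_y=8.88, I=144: x* = 0.5·144/1.25 = 57.6, y* = 8.1081.

x* = 57.6, y* = 8.1081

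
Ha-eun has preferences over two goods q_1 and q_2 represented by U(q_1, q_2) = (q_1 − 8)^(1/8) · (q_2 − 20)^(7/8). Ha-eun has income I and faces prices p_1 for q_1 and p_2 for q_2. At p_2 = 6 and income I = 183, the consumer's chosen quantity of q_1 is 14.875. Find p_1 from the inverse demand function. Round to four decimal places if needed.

p_1 = 1

Let q_1' = q_1−8, q_2' = q_2−20. MRS = (1/7)·q_2'/q_1' = p_1/p_2.
After buying the subsistence bundle (8, 20), a share 0.125 of the remaining income goes to q_1: q_1* = 8 + 0.125·(I − 8p_1 − 20p_2)/p_1.
Set q_1* = 14.875 in the demand function and solve for p_1: p_1 = 1.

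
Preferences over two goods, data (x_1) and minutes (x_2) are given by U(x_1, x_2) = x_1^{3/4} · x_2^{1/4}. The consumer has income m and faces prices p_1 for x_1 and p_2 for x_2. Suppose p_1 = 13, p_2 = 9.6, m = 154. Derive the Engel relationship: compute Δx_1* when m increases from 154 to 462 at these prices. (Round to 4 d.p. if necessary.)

Δx_1* = 17.7692

Tangency: MRS = 3·x_2/x_1 = p_1/p_2.
So 0.75·p_2·x_2 = 0.25·p_1·x_1; combined with the budget, a share 0.75 of income goes to x_1.
Demand: x_1*(p_1,p_2,m) = 0.75·m/p_1 and x_2* = 0.25·m/p_2.
At p_1=13, p_2=9.6, m=154: x_1* = 0.75·154/13 = 8.8846.
At m' = 462: x_1* = 26.6538. Change: 26.6538 − 8.8846 = 17.7692.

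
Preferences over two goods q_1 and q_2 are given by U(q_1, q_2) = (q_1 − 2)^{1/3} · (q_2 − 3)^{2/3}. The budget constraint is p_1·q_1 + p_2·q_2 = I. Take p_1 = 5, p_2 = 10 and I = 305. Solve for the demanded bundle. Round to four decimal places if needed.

q_1* = 19.6667, q_2* = 20.6667

MRS = (1/2)·(q_2−3)/(q_1−2). Tangency with p_1/p_2 gives q_2−3 = 2·(p_1/p_2)·(q_1−2).
Substituting into the budget: q_1* = 2 + 1/3·(I − 2·p_1 − 3·p_2)/p_1, and q_2* = 3 + 2/3·(…)/p_2.
Discretionary income = 305 − 2·5 − 3·10 = 265; q_1* = 2 + 1/3·265/5 = 19.6667; q_2* = 3 + 2/3·265/10 = 20.6667.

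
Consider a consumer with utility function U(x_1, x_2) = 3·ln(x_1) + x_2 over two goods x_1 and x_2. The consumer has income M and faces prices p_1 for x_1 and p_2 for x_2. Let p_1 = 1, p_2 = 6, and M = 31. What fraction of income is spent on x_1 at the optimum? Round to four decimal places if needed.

share on x_1 = 0.5806

Set MRS = p_1/p_2: (3/x_1)/1 = p_1/p_2.
So x_1*(p_1,p_2) = 3·p_2/p_1, independent of income; and x_2* = (M − 3·p_2)/p_2.
At the given prices: x_1* = 3·6/1 = 18, and x_2* = 2.1667.
Expenditure on x_1: 1·18 = 18; share = 0.5806.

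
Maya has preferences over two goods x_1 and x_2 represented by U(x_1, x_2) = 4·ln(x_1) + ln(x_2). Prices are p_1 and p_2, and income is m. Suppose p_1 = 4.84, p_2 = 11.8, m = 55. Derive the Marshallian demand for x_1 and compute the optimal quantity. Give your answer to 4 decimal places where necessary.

Tangency: MRS = 4·x_2/x_1 = p_1/p_2.
So 4·p_2·x_2 = p_1·x_1; combined with the budget, a share 0.8 of income goes to x_1.
Demand: x_1*(p_1,p_2,m) = 0.8·m/p_1 and x_2* = 0.2·m/p_2.
At p_1=4.84, p_2=11.8, m=55: x_1* = 0.8·55/4.84 = 9.0909.

x_1* = 9.0909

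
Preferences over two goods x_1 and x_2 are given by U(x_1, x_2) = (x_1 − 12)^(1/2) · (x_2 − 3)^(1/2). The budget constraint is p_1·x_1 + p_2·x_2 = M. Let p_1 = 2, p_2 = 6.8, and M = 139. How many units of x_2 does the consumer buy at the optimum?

x_2* = 9.9559

This is Cobb-Douglas in (x_1−12, x_2−3): tangency gives 0.5·p_2·(x_2−3) = 0.5·p_1·(x_1−12).
After buying the subsistence bundle (12, 3), a share 0.5 of the remaining income goes to x_1: x_1* = 12 + 0.5·(M − 12p_1 − 3p_2)/p_1.
Discretionary income = 139 − 12·2 − 3·6.8 = 94.6; x_2* = 3 + 0.5·94.6/6.8 = 9.9559.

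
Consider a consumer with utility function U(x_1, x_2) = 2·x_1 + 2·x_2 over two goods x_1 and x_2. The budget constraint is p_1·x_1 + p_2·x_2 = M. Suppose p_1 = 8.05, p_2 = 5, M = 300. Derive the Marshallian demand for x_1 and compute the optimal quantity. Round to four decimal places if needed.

x_1* = 0

Numerically: x_1* = 0, x_2* = 60.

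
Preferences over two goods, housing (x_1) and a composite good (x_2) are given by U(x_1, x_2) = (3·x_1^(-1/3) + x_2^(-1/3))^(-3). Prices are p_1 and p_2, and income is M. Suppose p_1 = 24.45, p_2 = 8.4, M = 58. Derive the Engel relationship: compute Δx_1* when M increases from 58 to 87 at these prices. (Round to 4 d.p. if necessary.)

MU_x_1 ∝ 3·x_1^(-4/3), MU_x_2 ∝ x_2^(-4/3), so MRS = 3·(x_2/x_1)^(4/3) = p_1/p_2.
Hence x_2/x_1 = ((1/3)·p_1/p_2)^(1/(4/3)), i.e. raised to the 0.75 power.
Substitute x_2 = (x_2/x_1)·x_1 into the budget: x_1* = M/(p_1 + p_2·(x_2/x_1)).
Numerically x_2/x_1 = 0.977594, so x_1* = 58/(24.45 + 8.4·0.977594) = 1.7758.
At M' = 87: x_1* = 2.6637. Change: 2.6637 − 1.7758 = 0.8879.

Δx_1* = 0.8879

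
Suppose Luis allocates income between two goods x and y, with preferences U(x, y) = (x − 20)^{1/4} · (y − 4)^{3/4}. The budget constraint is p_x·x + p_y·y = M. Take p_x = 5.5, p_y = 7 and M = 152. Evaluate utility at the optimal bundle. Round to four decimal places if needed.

MRS = (1/3)·(y−4)/(x−20). Tangency with p_x/p_y gives y−4 = 3·(p_x/p_y)·(x−20).
Substituting into the budget: x* = 20 + 0.25·(M − 20·p_x − 4·p_y)/p_x, and y* = 4 + 0.75·(…)/p_y.
Discretionary income = 152 − 20·5.5 − 4·7 = 14; x* = 20 + 0.25·14/5.5 = 20.6364; y* = 4 + 0.75·14/7 = 5.5.
Utility at the optimum: U(20.6364, 5.5) = 1.2106.

V = 1.2106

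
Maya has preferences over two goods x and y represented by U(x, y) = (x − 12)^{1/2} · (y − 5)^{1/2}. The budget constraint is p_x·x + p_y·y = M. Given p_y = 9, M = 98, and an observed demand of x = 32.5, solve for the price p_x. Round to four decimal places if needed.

p_x = 1

This is Cobb-Douglas in (x−12, y−5): tangency gives 0.5·p_y·(y−5) = 0.5·p_x·(x−12).
After buying the subsistence bundle (12, 5), a share 0.5 of the remaining income goes to x: x* = 12 + 0.5·(M − 12p_x − 5p_y)/p_x.
Set x* = 32.5 in the demand function and solve for p_x: p_x = 1.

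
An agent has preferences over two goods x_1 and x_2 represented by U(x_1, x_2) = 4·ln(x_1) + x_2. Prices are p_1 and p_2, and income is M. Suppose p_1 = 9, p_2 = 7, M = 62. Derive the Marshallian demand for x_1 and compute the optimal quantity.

x_1* = 3.1111

MU_x_1 = 4/x_1, MU_x_2 = 1. Tangency: 4/x_1 = p_1/p_2.
So x_1*(p_1,p_2) = 4·p_2/p_1, independent of income; and x_2* = (M − 4·p_2)/p_2.
At the given prices: x_1* = 4·7/9 = 3.1111.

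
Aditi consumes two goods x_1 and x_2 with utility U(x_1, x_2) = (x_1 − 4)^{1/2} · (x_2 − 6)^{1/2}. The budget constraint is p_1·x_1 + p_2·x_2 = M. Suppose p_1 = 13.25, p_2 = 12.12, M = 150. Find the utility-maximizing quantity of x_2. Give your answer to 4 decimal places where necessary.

x_2* = 7.0017

MRS = (x_2−6)/(x_1−4). Tangency with p_1/p_2 gives x_2−6 = (p_1/p_2)·(x_1−4).
After buying the subsistence bundle (4, 6), a share 0.5 of the remaining income goes to x_1: x_1* = 4 + 0.5·(M − 4p_1 − 6p_2)/p_1.
Discretionary income = 150 − 4·13.25 − 6·12.12 = 24.28; x_2* = 6 + 0.5·24.28/12.12 = 7.0017.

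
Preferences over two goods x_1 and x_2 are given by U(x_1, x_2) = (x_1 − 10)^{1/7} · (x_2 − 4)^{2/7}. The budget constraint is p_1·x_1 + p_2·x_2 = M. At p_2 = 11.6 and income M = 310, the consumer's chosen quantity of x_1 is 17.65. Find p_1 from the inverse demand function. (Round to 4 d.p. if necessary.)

MRS = (1/2)·(x_2−4)/(x_1−10). Tangency with p_1/p_2 gives x_2−4 = 2·(p_1/p_2)·(x_1−10).
After buying the subsistence bundle (10, 4), a share 1/3 of the remaining income goes to x_1: x_1* = 10 + 1/3·(M − 10p_1 − 4p_2)/p_1.
Set x_1* = 17.65 in the demand function and solve for p_1: p_1 = 8.

p_1 = 8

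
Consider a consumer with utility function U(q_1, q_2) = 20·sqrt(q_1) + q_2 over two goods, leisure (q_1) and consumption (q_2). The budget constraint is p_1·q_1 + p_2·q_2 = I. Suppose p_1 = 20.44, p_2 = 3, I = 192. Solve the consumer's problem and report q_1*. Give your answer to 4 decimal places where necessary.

q_1* = 2.1542

MU_q_1 = 10/√q_1, MU_q_2 = 1. Tangency: 10/√q_1 = p_1/p_2.
Solve: √q_1 = 10·p_2/p_1, so q_1*(p_1,p_2) = (10·p_2/p_1)², and q_2* = (I − p_1·q_1*)/p_2.
Plugging in: q_1* = (10·3/20.44)² = 2.1542.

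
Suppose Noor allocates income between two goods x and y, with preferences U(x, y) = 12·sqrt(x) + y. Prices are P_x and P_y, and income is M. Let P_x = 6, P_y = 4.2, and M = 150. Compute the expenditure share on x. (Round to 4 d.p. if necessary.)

share on x = 0.7056

MU_x = 6/√x, MU_y = 1. Tangency: 6/√x = P_x/P_y.
Thus x* = (6·P_y/P_x)² — independent of M — with the rest of income spent on y.
Plugging in: x* = (6·4.2/6)² = 17.64, y* = 10.5143.
Expenditure on x: 6·17.64 = 105.84; share = 0.7056.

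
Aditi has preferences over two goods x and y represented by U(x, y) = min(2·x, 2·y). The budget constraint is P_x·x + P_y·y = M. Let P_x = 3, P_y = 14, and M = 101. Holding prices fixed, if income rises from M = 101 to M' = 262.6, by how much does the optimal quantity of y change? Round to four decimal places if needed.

Δy* = 9.5059

Leontief preferences: the optimum is at the kink where x/2 = y/2, i.e. y = x.
Budget: P_x·x + P_y·x = M, so (2·P_x + 2·P_y)·x = 2·M.
Demand: x*(P_x,P_y,M) = 2·M/(2·P_x + 2·P_y), y* = 2·M/(2·P_x + 2·P_y).
Here 2·3 + 2·14 = 34, giving y* = 5.9412.
At M' = 262.6: y* = 15.4471. Change: 15.4471 − 5.9412 = 9.5059.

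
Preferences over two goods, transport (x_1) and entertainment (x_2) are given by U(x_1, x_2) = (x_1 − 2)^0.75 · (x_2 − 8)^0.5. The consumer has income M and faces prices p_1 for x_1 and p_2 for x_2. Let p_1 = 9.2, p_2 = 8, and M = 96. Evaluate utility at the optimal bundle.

V = 0.7537

Let x_1' = x_1−2, x_2' = x_2−8. MRS = (3/2)·x_2'/x_1' = p_1/p_2.
Substituting into the budget: x_1* = 2 + 0.6·(M − 2·p_1 − 8·p_2)/p_1, and x_2* = 8 + 0.4·(…)/p_2.
Discretionary income = 96 − 2·9.2 − 8·8 = 13.6; x_1* = 2 + 0.6·13.6/9.2 = 2.887; x_2* = 8 + 0.4·13.6/8 = 8.68.
Utility at the optimum: U(2.887, 8.68) = 0.7537.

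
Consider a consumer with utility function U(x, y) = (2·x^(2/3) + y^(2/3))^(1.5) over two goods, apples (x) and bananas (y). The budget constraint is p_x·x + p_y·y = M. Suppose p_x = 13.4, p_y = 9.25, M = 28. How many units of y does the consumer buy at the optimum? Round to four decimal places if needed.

y* = 0.629

From the CES first-order condition, 2·(y/x)^(1/3) = p_x/p_y.
Solve for the ratio: y/x = [(1/2)·p_x/p_y]^(3).
Substitute y = (y/x)·x into the budget: x* = M/(p_x + p_y·(y/x)).
Numerically y/x = 0.380014, so x* = 28/(13.4 + 9.25·0.380014) = 1.6553 and y* = 0.380014·1.6553 = 0.629.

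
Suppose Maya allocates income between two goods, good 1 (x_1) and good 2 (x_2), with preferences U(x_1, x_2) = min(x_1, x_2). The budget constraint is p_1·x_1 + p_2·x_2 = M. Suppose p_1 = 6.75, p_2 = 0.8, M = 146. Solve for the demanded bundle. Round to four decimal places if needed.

Leontief preferences: the optimum is at the kink where x_1/1 = x_2/1, i.e. x_2 = x_1.
Budget: p_1·x_1 + p_2·x_1 = M, so (p_1 + p_2)·x_1 = M.
Demand: x_1*(p_1,p_2,M) = M/(p_1 + p_2), x_2* = M/(p_1 + p_2).
Here 6.75 + 0.8 = 7.55, giving x_1* = 19.3377 and x_2* = 19.3377.

x_1* = 19.3377, x_2* = 19.3377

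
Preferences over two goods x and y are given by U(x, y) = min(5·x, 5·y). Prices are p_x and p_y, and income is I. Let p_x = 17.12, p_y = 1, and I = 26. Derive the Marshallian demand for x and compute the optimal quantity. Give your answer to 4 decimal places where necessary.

With perfect complements, no substitution: consume in ratio x:y = 5:5.
Budget: p_x·x + p_y·x = I, so (5·p_x + 5·p_y)·x = 5·I.
Demand: x*(p_x,p_y,I) = 5·I/(5·p_x + 5·p_y), y* = 5·I/(5·p_x + 5·p_y).
Here 5·17.12 + 5·1 = 90.6, giving x* = 1.4349.

x* = 1.4349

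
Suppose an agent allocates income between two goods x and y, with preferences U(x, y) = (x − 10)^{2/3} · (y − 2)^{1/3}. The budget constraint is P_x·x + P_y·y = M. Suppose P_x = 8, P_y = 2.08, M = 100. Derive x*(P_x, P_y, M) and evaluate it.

MRS = 2·(y−2)/(x−10). Tangency with P_x/P_y gives y−2 = (1/2)·(P_x/P_y)·(x−10).
Substituting into the budget: x* = 10 + 2/3·(M − 10·P_x − 2·P_y)/P_x, and y* = 2 + 1/3·(…)/P_y.
Discretionary income = 100 − 10·8 − 2·2.08 = 15.84; x* = 10 + 2/3·15.84/8 = 11.32.

x* = 11.32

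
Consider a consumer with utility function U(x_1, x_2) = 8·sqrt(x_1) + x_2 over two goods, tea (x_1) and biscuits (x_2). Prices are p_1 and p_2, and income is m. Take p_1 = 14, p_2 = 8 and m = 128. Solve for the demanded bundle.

x_1* = 5.2245, x_2* = 6.8571

Set MRS = p_1/p_2: 4·x_1^(−1/2) = p_1/p_2.
Thus x_1* = (4·p_2/p_1)² — independent of m — with the rest of income spent on x_2.
Plugging in: x_1* = (4·8/14)² = 5.2245, x_2* = 6.8571.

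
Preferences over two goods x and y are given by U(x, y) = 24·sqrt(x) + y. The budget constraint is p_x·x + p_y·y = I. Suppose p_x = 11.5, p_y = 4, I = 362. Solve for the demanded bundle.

x* = 17.4216, y* = 40.413

MU_x = 12/√x, MU_y = 1. Tangency: 12/√x = p_x/p_y.
Solve: √x = 12·p_y/p_x, so x*(p_x,p_y) = (12·p_y/p_x)², and y* = (I − p_x·x*)/p_y.
Plugging in: x* = (12·4/11.5)² = 17.4216, y* = 40.413.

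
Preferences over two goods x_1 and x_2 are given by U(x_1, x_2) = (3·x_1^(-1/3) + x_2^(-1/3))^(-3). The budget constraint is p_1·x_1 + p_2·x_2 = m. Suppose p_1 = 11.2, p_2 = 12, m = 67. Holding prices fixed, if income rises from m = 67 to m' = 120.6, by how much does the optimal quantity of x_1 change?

Δx_1* = 3.3089

From the CES first-order condition, 3·(x_2/x_1)^(4/3) = p_1/p_2.
Hence x_2/x_1 = ((1/3)·p_1/p_2)^(1/(4/3)), i.e. raised to the 0.75 power.
Substitute x_2 = (x_2/x_1)·x_1 into the budget: x_1* = m/(p_1 + p_2·(x_2/x_1)).
Numerically x_2/x_1 = 0.416569, so x_1* = 67/(11.2 + 12·0.416569) = 4.1361.
At m' = 120.6: x_1* = 7.445. Change: 7.445 − 4.1361 = 3.3089.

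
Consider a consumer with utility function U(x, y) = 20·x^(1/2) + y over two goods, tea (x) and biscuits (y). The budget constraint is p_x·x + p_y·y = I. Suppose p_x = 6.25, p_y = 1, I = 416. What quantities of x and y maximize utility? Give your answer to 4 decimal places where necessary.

MU_x = 10/√x, MU_y = 1. Tangency: 10/√x = p_x/p_y.
Thus x* = (10·p_y/p_x)² — independent of I — with the rest of income spent on y.
Plugging in: x* = (10·1/6.25)² = 2.56, y* = 400.

x* = 2.56, y* = 400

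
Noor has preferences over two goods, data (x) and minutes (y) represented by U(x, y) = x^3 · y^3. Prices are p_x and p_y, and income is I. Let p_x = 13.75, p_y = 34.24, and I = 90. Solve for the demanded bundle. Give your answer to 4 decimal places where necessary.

MU_x/MU_y = (3·y)/(3·x); tangency sets this equal to p_x/p_y.
So 3·p_y·y = 3·p_x·x; combined with the budget, a share 0.5 of income goes to x.
Demand: x*(p_x,p_y,I) = 0.5·I/p_x and y* = 0.5·I/p_y.
At p_x=13.75, p_y=34.24, I=90: x* = 0.5·90/13.75 = 3.2727, y* = 1.3143.

x* = 3.2727, y* = 1.3143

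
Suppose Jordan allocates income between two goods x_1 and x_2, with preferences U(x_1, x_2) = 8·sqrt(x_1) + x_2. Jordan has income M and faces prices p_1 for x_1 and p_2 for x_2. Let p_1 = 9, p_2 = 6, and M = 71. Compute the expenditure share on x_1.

Set MRS = p_1/p_2: 4·x_1^(−1/2) = p_1/p_2.
Solve: √x_1 = 4·p_2/p_1, so x_1*(p_1,p_2) = (4·p_2/p_1)², and x_2* = (M − p_1·x_1*)/p_2.
Plugging in: x_1* = (4·6/9)² = 7.1111, x_2* = 1.1667.
Expenditure on x_1: 9·7.1111 = 64; share = 0.9014.

share on x_1 = 0.9014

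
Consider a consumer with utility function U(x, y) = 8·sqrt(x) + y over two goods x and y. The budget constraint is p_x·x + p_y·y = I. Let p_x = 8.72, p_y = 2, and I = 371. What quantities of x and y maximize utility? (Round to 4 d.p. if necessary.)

x* = 0.8417, y* = 181.8303

MU_x = 4/√x, MU_y = 1. Tangency: 4/√x = p_x/p_y.
Thus x* = (4·p_y/p_x)² — independent of I — with the rest of income spent on y.
Plugging in: x* = (4·2/8.72)² = 0.8417, y* = 181.8303.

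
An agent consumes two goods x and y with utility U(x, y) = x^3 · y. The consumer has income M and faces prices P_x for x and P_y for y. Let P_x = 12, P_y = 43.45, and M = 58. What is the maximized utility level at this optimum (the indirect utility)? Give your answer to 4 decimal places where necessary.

V = 15.8965

Tangency: MRS = 3·y/x = P_x/P_y.
Rearranging, P_y·y = (1/3)·P_x·x. Substituting into the budget gives P_x·x·(1 + (1/3)) = M.
Demand: x*(P_x,P_y,M) = 0.75·M/P_x and y* = 0.25·M/P_y.
At P_x=12, P_y=43.45, M=58: x* = 0.75·58/12 = 3.625, y* = 0.3337.
Utility at the optimum: U(3.625, 0.3337) = 15.8965.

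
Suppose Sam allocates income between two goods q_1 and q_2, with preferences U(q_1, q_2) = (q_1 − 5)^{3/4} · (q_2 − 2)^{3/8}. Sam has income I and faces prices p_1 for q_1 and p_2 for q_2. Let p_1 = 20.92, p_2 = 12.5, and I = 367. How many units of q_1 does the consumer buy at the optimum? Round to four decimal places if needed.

q_1* = 12.5653

MRS = 2·(q_2−2)/(q_1−5). Tangency with p_1/p_2 gives q_2−2 = (1/2)·(p_1/p_2)·(q_1−5).
After buying the subsistence bundle (5, 2), a share 2/3 of the remaining income goes to q_1: q_1* = 5 + 2/3·(I − 5p_1 − 2p_2)/p_1.
Discretionary income = 367 − 5·20.92 − 2·12.5 = 237.4; q_1* = 5 + 2/3·237.4/20.92 = 12.5653.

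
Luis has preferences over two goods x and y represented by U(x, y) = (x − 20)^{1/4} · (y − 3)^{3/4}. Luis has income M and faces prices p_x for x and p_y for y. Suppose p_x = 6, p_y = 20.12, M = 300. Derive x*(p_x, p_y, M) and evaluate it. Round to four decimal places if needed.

Discretionary income = 300 − 20·6 − 3·20.12 = 119.64; x* = 20 + 0.25·119.64/6 = 24.985.

x* = 24.985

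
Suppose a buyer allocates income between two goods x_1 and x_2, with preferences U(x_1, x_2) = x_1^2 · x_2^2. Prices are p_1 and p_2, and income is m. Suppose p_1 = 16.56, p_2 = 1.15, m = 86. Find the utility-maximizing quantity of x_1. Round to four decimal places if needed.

At p_1=16.56, p_2=1.15, m=86: x_1* = 0.5·86/16.56 = 2.5966.

x_1* = 2.5966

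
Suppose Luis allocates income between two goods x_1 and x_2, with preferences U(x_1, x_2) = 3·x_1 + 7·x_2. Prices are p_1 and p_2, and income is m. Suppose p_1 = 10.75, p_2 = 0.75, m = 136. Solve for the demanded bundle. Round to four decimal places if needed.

x_1* = 0, x_2* = 181.3333

Perfect substitutes: compare marginal utility per dollar. 3/p_1 vs 7/p_2 → 0.2791 vs 9.3333.
x_2 gives more utility per dollar, so spend all income on x_2: x_2* = m/p_2, x_1* = 0.
Numerically: x_1* = 0, x_2* = 181.3333.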